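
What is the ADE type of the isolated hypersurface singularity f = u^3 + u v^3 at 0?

The Hessian of f at 0 has rank 0. Corank 2; j^3 = u^3 is a perfect cube, so E-series; the 4-jet and mu = 7 give E_7.

E_{7}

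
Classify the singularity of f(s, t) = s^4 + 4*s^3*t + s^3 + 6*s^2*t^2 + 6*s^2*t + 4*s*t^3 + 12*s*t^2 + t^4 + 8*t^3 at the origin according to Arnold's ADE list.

The Hessian of f at 0 has rank 0. Corank 2; j^3 = (s + 2*t)^3 is a perfect cube, so E-series; the 4-jet and mu = 6 give E_6.

E_{6}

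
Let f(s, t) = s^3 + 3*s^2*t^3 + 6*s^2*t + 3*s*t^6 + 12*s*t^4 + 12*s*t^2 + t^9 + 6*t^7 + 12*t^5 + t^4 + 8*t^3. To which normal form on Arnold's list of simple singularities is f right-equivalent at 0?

E6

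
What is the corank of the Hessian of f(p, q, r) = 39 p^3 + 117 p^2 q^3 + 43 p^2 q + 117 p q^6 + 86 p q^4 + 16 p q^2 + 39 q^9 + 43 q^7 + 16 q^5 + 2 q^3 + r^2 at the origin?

2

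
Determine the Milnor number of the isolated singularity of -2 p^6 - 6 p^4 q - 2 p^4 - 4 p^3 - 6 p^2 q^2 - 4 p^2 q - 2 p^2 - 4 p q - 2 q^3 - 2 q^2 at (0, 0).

2

The Hessian of f at 0 is [[-4, -4], [-4, -4]] with rank 1, so corank 1. A Groebner basis of the Jacobian ideal J(f) in C{p,q} is {q^2, p + q}; counting standard monomials gives mu = 2. Corank 1: A-series; mu = 2 gives A_2.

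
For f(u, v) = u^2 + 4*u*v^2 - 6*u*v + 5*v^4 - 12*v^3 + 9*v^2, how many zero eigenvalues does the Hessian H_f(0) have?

The Hessian at 0 is [[2, -6], [-6, 18]] of rank 1; hence corank 1.

1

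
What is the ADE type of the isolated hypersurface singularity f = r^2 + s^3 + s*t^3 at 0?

The Hessian of f at 0 has rank 1. Corank 2; j^3 = s^3 is a perfect cube, so E-series; the 4-jet and mu = 7 give E_7.

E7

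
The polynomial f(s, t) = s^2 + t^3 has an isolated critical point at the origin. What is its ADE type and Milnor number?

Type A2, Milnor number mu = 2.

The Hessian of f at 0 is [[2, 0], [0, 0]] with rank 1, so corank 1. A Groebner basis of the Jacobian ideal J(f) in C{s,t} is {t^2, s}; counting standard monomials gives mu = 2. Corank 1: A-series; mu = 2 gives A_2.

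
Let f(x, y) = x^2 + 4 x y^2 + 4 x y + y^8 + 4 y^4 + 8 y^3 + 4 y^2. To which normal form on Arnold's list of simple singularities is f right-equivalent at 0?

A7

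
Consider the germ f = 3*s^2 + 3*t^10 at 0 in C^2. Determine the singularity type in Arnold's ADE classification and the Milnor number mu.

The Hessian of f at 0 has rank 1. Corank 1: A-series; mu = 9 gives A_9.

Type A_{9}, Milnor number mu = 9.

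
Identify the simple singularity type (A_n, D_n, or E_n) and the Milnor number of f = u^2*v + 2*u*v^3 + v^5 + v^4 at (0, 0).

Type D_5, Milnor number mu = 5.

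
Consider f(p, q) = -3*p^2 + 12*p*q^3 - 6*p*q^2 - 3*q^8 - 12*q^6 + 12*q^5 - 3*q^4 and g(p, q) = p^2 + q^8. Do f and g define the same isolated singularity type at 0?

Yes.

The Hessian of f at 0 has rank 1. Corank 1: A-series; mu = 7 gives A_7. The Hessian of g at 0 has rank 1. Corank 1: A-series; mu = 7 gives A_7. Both have type A_7, hence right-equivalent.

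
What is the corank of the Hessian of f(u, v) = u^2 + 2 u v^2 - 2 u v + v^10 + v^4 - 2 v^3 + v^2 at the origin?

1

The Hessian at 0 is [[2, -2], [-2, 2]] of rank 1; hence corank 1.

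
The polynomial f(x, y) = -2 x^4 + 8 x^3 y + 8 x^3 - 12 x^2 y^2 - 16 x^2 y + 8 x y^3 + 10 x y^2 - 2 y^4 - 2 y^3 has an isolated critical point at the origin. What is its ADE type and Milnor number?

Type D_5, Milnor number mu = 5.

The Hessian of f at 0 has rank 0. Corank 2; j^3 = 2*(x - y)*(2*x - y)^2 has shape L^2 M (L != M), so D-series; mu = 5 gives D_5.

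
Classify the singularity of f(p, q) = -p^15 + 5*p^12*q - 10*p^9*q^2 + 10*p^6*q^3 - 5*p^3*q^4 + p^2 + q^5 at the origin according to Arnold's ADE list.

A4

The Hessian of f at 0 is [[2, 0], [0, 0]] with rank 1, so corank 1. A Groebner basis of the Jacobian ideal J(f) in C{p,q} is {q^4, p}; counting standard monomials gives mu = 4. Corank 1: A-series; mu = 4 gives A_4.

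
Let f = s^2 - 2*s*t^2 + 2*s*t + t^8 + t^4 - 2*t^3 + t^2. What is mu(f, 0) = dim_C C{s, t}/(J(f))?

7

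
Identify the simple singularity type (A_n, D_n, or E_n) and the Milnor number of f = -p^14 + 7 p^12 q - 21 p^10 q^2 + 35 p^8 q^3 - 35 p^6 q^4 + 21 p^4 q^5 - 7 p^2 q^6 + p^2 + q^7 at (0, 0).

The Hessian of f at 0 has rank 1. Corank 1: A-series; mu = 6 gives A_6.

Type A_{6}, Milnor number mu = 6.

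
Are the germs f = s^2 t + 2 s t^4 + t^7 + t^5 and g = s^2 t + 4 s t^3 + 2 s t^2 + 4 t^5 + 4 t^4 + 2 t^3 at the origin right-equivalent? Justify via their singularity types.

No.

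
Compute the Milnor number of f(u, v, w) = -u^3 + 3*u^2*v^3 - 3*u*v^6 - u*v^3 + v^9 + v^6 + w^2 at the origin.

7

The Hessian of f at 0 has rank 1. Corank 2; j^3 = -u^3 is a perfect cube, so E-series; the 4-jet and mu = 7 give E_7.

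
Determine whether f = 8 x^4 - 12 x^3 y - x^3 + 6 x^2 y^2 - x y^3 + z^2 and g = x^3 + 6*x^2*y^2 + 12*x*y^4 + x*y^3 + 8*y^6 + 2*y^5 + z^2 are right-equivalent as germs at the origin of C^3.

The Hessian of f at 0 is [[0, 0, 0], [0, 0, 0], [0, 0, 2]] with rank 1, so corank 2. A Groebner basis of the Jacobian ideal J(f) in C{x,y,z} is {3*x^2/4 + y^4 + y^3/4, x^3, x^2*y - x^2/4 - y^3/12, -x^2 + x*y^2 - y^3/3, z}; counting standard monomials gives mu = 7. Corank 2; j^3 = -x^3 is a perfect cube, so E-series; the 4-jet and mu = 7 give E_7. The Hessian of g at 0 is [[0, 0, 0], [0, 0, 0], [0, 0, 2]] with rank 1, so corank 2. A Groebner basis of the Jacobian ideal J(g) in C{x,y,z} is {-x^2/4 + y^4 - y^3/12, x^3, x^2*y + x^2/12 + y^3/36, x^2/2 + x*y^2 + y^3/6, z}; counting standard monomials gives mu = 7. Corank 2; j^3 = x^3 is a perfect cube, so E-series; the 4-jet and mu = 7 give E_7. Both have type E_7, hence right-equivalent.

Yes.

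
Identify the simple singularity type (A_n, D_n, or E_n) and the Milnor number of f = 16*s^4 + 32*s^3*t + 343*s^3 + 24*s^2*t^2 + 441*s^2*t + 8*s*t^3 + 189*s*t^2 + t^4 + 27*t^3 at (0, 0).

Type E_6, Milnor number mu = 6.

The Hessian of f at 0 is [[0, 0], [0, 0]] with rank 0, so corank 2. A Groebner basis of the Jacobian ideal J(f) in C{s,t} is {t^4, s*t^2 + 19*t^3/42, s^2 + 6*s*t/7 + 9*t^2/49}; counting standard monomials gives mu = 6. Corank 2; j^3 = (7*s + 3*t)^3 is a perfect cube, so E-series; the 4-jet and mu = 6 give E_6.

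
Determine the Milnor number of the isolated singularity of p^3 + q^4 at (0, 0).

6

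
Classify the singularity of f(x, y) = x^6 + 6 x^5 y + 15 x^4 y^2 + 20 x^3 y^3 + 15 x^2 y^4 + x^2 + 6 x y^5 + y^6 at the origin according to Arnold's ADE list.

A_{5}

The Hessian of f at 0 has rank 1. Corank 1: A-series; mu = 5 gives A_5.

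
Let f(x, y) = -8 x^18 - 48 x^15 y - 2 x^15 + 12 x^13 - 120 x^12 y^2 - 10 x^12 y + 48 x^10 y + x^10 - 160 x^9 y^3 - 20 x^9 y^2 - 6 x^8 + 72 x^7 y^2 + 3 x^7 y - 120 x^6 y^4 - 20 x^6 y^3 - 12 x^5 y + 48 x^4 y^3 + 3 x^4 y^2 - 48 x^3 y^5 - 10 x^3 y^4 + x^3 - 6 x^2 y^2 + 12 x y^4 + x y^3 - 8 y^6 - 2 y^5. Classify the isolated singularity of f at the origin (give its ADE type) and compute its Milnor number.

The Hessian of f at 0 has rank 0. Corank 2; j^3 = x^3 is a perfect cube, so E-series; the 4-jet and mu = 7 give E_7.

Type E7, Milnor number mu = 7.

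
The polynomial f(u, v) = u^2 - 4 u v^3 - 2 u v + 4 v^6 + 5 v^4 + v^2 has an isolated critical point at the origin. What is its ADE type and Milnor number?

Type A_{3}, Milnor number mu = 3.

The Hessian of f at 0 has rank 1. Corank 1: A-series; mu = 3 gives A_3.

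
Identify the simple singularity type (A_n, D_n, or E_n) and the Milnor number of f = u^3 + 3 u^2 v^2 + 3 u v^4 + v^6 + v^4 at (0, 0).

Type E6, Milnor number mu = 6.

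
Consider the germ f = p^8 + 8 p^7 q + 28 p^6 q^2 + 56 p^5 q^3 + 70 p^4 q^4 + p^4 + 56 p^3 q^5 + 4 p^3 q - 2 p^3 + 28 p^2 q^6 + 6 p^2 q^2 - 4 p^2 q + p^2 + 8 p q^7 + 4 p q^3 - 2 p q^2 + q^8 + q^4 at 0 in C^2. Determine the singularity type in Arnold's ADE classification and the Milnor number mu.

Type A7, Milnor number mu = 7.

The Hessian of f at 0 is [[2, 0], [0, 0]] with rank 1, so corank 1. A Groebner basis of the Jacobian ideal J(f) in C{p,q} is {p*q^3 + 8*p*q^2 - 9*p*q + 2*p + 5*q^3 - 2*q^2, -14*p*q^2 + 14*p*q - 3*p + q^4 - 8*q^3 + 3*q^2, p^2 + 2*p*q - p + q^2}; counting standard monomials gives mu = 7. Corank 1: A-series; mu = 7 gives A_7.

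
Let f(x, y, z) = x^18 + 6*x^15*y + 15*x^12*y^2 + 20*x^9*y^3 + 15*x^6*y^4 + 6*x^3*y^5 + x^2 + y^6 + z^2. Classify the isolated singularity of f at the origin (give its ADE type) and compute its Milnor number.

Type A_{5}, Milnor number mu = 5.

The Hessian of f at 0 has rank 2. Corank 1: A-series; mu = 5 gives A_5.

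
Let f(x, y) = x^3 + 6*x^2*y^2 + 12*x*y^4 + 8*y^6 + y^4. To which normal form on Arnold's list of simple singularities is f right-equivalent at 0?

The Hessian of f at 0 has rank 0. Corank 2; j^3 = x^3 is a perfect cube, so E-series; the 4-jet and mu = 6 give E_6.

E_6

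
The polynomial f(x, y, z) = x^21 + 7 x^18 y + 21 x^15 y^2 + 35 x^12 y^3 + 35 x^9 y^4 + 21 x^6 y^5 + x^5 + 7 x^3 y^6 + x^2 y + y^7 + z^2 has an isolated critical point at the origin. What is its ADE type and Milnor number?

Type D8, Milnor number mu = 8.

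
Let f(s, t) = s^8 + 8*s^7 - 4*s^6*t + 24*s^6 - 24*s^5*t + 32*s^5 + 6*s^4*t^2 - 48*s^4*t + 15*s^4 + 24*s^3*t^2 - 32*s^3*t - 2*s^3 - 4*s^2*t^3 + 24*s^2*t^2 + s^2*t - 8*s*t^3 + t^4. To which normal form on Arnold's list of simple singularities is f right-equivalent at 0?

The Hessian of f at 0 has rank 0. Corank 2; j^3 = -s^2*(2*s - t) has shape L^2 M (L != M), so D-series; mu = 5 gives D_5.

D_{5}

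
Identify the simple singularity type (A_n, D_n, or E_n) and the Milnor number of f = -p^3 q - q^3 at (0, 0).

Type E_7, Milnor number mu = 7.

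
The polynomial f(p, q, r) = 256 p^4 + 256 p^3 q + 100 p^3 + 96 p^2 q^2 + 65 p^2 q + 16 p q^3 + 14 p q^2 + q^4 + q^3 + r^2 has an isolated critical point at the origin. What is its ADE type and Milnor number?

Type D_{5}, Milnor number mu = 5.

The Hessian of f at 0 is [[0, 0, 0], [0, 0, 0], [0, 0, 2]] with rank 1, so corank 2. A Groebner basis of the Jacobian ideal J(f) in C{p,q,r} is {p*q^2 + 125*p*q/16 + 25*q^2/16, -625*p*q/16 + q^3 - 125*q^2/16, p^2 + 9*p*q/20 + q^2/20, r}; counting standard monomials gives mu = 5. Corank 2; j^3 = (4*p + q)*(5*p + q)^2 has shape L^2 M (L != M), so D-series; mu = 5 gives D_5.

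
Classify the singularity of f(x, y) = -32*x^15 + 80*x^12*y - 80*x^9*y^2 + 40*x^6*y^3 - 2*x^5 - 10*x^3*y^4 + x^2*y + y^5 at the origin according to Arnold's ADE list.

The Hessian of f at 0 is [[0, 0], [0, 0]] with rank 0, so corank 2. A Groebner basis of the Jacobian ideal J(f) in C{x,y} is {x^2/5 + y^4, x^3, x*y}; counting standard monomials gives mu = 6. Corank 2; j^3 = x^2*y has shape L^2 M (L != M), so D-series; mu = 6 gives D_6.

D6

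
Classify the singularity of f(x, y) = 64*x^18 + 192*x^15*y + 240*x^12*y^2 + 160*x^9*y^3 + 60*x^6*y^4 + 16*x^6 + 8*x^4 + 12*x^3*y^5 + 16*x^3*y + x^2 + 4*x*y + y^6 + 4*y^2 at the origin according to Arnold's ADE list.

A_5

The Hessian of f at 0 has rank 1. Corank 1: A-series; mu = 5 gives A_5.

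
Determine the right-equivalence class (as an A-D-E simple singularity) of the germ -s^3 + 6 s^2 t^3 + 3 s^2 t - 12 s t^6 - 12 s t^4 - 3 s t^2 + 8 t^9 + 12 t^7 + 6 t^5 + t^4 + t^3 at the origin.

The Hessian of f at 0 is [[0, 0], [0, 0]] with rank 0, so corank 2. A Groebner basis of the Jacobian ideal J(f) in C{s,t} is {t^3, s^2 - 2*s*t + t^2}; counting standard monomials gives mu = 6. Corank 2; j^3 = -(s - t)^3 is a perfect cube, so E-series; the 4-jet and mu = 6 give E_6.

E_6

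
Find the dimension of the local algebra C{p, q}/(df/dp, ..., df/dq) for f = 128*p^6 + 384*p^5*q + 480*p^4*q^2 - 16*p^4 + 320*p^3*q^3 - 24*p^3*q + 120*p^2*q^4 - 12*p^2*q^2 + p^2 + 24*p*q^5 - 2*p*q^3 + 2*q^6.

5

The Hessian of f at 0 is [[2, 0], [0, 0]] with rank 1, so corank 1. A Groebner basis of the Jacobian ideal J(f) in C{p,q} is {p*q^2, -p + q^3, p^2}; counting standard monomials gives mu = 5. Corank 1: A-series; mu = 5 gives A_5.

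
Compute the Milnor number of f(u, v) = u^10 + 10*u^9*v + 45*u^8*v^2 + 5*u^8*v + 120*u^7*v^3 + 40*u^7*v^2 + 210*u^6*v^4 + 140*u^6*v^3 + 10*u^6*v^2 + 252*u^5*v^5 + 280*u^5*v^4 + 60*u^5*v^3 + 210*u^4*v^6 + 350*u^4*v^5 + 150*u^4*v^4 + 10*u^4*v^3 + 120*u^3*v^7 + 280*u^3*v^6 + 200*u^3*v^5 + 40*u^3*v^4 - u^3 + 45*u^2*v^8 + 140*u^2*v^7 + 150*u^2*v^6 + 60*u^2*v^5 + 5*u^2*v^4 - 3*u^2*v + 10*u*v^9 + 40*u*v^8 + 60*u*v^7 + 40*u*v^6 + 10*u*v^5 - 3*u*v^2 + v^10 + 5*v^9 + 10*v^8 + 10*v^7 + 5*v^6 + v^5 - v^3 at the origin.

8

The Hessian of f at 0 has rank 0. Corank 2; j^3 = -(u + v)^3 is a perfect cube, so E-series; the 5-jet and mu = 8 give E_8.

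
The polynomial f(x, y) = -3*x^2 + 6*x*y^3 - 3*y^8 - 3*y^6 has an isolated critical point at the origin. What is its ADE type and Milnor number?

Type A_{7}, Milnor number mu = 7.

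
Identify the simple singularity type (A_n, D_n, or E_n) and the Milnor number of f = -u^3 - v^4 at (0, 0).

Type E_{6}, Milnor number mu = 6.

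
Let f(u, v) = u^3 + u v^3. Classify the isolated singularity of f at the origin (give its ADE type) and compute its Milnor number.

The Hessian of f at 0 is [[0, 0], [0, 0]] with rank 0, so corank 2. A Groebner basis of the Jacobian ideal J(f) in C{u,v} is {u^3, u*v^2, 3*u^2 + v^3}; counting standard monomials gives mu = 7. Corank 2; j^3 = u^3 is a perfect cube, so E-series; the 4-jet and mu = 7 give E_7.

Type E_{7}, Milnor number mu = 7.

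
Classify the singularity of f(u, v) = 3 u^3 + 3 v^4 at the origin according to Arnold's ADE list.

The Hessian of f at 0 is [[0, 0], [0, 0]] with rank 0, so corank 2. A Groebner basis of the Jacobian ideal J(f) in C{u,v} is {v^3, u^2}; counting standard monomials gives mu = 6. Corank 2; j^3 = 3*u^3 is a perfect cube, so E-series; the 4-jet and mu = 6 give E_6.

E6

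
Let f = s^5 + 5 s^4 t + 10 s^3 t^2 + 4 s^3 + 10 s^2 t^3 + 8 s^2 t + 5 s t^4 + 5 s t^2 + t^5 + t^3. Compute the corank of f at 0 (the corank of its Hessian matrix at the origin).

2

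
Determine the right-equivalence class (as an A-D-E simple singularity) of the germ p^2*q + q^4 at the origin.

D_5

The Hessian of f at 0 has rank 0. Corank 2; j^3 = p^2*q has shape L^2 M (L != M), so D-series; mu = 5 gives D_5.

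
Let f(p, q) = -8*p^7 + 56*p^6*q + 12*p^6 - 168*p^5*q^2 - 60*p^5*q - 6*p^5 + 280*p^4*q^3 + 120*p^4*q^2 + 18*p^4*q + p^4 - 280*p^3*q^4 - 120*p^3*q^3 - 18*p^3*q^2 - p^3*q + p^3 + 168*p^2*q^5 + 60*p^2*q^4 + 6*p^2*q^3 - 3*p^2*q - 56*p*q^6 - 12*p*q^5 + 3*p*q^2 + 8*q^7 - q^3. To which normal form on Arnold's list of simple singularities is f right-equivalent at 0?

E_7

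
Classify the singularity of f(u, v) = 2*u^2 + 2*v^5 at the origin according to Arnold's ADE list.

The Hessian of f at 0 has rank 1. Corank 1: A-series; mu = 4 gives A_4.

A_4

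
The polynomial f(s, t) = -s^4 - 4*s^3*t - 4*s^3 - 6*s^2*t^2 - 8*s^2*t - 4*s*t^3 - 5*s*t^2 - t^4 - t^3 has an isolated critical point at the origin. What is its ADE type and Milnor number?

The Hessian of f at 0 has rank 0. Corank 2; j^3 = -(s + t)*(2*s + t)^2 has shape L^2 M (L != M), so D-series; mu = 5 gives D_5.

Type D5, Milnor number mu = 5.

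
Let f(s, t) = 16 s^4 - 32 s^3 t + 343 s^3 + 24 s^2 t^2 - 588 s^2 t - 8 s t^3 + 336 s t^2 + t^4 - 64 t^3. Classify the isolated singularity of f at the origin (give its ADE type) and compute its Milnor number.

Type E_6, Milnor number mu = 6.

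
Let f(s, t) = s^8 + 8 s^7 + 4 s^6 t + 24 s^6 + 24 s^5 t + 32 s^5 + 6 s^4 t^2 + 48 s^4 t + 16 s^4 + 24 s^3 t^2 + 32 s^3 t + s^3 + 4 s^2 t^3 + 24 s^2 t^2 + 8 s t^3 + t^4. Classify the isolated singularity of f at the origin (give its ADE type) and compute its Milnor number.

Type E_6, Milnor number mu = 6.

The Hessian of f at 0 is [[0, 0], [0, 0]] with rank 0, so corank 2. A Groebner basis of the Jacobian ideal J(f) in C{s,t} is {t^4, s*t^2 + t^3/6, s^2}; counting standard monomials gives mu = 6. Corank 2; j^3 = s^3 is a perfect cube, so E-series; the 4-jet and mu = 6 give E_6.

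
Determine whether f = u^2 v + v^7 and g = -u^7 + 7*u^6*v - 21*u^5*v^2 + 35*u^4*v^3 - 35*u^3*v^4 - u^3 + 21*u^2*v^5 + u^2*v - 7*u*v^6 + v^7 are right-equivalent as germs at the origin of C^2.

Yes.

The Hessian of f at 0 has rank 0. Corank 2; j^3 = u^2*v has shape L^2 M (L != M), so D-series; mu = 8 gives D_8. The Hessian of g at 0 has rank 0. Corank 2; j^3 = -u^2*(u - v) has shape L^2 M (L != M), so D-series; mu = 8 gives D_8. Both have type D_8, hence right-equivalent.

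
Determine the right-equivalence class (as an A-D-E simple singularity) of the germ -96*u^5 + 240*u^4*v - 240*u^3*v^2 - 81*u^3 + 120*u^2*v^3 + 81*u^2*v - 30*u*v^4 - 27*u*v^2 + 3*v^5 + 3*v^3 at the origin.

The Hessian of f at 0 has rank 0. Corank 2; j^3 = -3*(3*u - v)^3 is a perfect cube, so E-series; the 5-jet and mu = 8 give E_8.

E_8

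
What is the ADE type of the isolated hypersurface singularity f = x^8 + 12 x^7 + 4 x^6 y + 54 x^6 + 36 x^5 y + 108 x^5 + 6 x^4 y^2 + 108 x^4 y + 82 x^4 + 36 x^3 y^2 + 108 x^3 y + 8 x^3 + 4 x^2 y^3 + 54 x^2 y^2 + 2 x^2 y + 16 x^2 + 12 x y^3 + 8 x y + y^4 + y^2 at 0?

The Hessian of f at 0 is [[32, 8], [8, 2]] with rank 1, so corank 1. A Groebner basis of the Jacobian ideal J(f) in C{x,y} is {x^2 + 4*x + y, x*y - 16*x - 4*y, 64*x + y^2 + 16*y}; counting standard monomials gives mu = 3. Corank 1: A-series; mu = 3 gives A_3.

A3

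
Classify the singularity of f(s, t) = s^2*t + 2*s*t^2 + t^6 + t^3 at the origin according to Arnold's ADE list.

D_{7}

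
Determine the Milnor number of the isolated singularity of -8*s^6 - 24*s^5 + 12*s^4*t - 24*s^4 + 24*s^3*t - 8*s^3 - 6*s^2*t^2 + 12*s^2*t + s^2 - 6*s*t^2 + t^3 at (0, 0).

The Hessian of f at 0 has rank 1. Corank 1: A-series; mu = 2 gives A_2.

2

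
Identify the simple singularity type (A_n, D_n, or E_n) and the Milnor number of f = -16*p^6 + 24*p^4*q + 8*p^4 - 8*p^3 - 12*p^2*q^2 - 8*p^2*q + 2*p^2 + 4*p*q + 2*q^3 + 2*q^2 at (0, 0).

Type A_2, Milnor number mu = 2.

The Hessian of f at 0 has rank 1. Corank 1: A-series; mu = 2 gives A_2.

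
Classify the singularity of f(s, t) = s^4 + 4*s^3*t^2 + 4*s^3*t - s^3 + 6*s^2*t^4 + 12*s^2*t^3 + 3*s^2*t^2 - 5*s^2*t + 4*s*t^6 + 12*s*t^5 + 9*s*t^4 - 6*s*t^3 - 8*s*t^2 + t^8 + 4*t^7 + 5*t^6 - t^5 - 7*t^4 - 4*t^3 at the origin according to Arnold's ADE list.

D5

The Hessian of f at 0 is [[0, 0], [0, 0]] with rank 0, so corank 2. A Groebner basis of the Jacobian ideal J(f) in C{s,t} is {s*t^2 - 2*s*t/5 - 4*t^2/5, s*t/5 + t^3 + 2*t^2/5, s^2 + 16*s*t/5 + 12*t^2/5}; counting standard monomials gives mu = 5. Corank 2; j^3 = -(s + t)*(s + 2*t)^2 has shape L^2 M (L != M), so D-series; mu = 5 gives D_5.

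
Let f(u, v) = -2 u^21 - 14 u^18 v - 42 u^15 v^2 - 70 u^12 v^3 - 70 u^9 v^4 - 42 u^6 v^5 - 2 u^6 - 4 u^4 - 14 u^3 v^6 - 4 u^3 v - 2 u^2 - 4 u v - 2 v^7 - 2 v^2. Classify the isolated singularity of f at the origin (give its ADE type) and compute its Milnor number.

The Hessian of f at 0 has rank 1. Corank 1: A-series; mu = 6 gives A_6.

Type A_{6}, Milnor number mu = 6.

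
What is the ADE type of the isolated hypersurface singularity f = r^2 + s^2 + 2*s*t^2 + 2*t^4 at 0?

A3

The Hessian of f at 0 has rank 2. Corank 1: A-series; mu = 3 gives A_3.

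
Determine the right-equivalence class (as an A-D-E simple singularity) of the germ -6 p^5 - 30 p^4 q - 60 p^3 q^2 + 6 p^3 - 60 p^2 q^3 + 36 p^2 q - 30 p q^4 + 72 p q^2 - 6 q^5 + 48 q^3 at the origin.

The Hessian of f at 0 has rank 0. Corank 2; j^3 = 6*(p + 2*q)^3 is a perfect cube, so E-series; the 5-jet and mu = 8 give E_8.

E_{8}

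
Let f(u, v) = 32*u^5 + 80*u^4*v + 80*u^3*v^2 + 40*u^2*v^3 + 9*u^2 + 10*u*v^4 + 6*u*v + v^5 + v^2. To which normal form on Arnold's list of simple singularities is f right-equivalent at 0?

A_4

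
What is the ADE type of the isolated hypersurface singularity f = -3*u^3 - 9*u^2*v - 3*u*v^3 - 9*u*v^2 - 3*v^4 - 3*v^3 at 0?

E7

The Hessian of f at 0 is [[0, 0], [0, 0]] with rank 0, so corank 2. A Groebner basis of the Jacobian ideal J(f) in C{u,v} is {u^3 + 3*u^2*v + 6*u^2 + 12*u*v + 6*v^2, -3*u^2 + u*v^2 - 6*u*v - 3*v^2, 3*u^2 + 6*u*v + v^3 + 3*v^2}; counting standard monomials gives mu = 7. Corank 2; j^3 = -3*(u + v)^3 is a perfect cube, so E-series; the 4-jet and mu = 7 give E_7.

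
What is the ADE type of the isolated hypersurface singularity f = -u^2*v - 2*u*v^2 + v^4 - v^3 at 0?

D5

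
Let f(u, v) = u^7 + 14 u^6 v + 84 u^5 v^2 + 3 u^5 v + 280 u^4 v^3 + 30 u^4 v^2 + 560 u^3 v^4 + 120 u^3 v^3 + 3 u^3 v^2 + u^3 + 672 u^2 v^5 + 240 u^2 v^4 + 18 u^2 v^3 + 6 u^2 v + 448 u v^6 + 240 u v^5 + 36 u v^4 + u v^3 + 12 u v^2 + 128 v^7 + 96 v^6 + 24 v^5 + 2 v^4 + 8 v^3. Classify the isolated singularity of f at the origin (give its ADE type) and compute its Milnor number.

The Hessian of f at 0 has rank 0. Corank 2; j^3 = (u + 2*v)^3 is a perfect cube, so E-series; the 4-jet and mu = 7 give E_7.

Type E_{7}, Milnor number mu = 7.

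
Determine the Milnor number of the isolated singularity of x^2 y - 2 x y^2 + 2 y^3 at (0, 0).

4

The Hessian of f at 0 is [[0, 0], [0, 0]] with rank 0, so corank 2. A Groebner basis of the Jacobian ideal J(f) in C{x,y} is {y^3, x^2 + 2*y^2, x*y - y^2}; counting standard monomials gives mu = 4. Corank 2; j^3 = y*(x^2 - 2*x*y + 2*y^2) splits into three distinct lines over C (the quadratic factor has nonzero discriminant), so D_4.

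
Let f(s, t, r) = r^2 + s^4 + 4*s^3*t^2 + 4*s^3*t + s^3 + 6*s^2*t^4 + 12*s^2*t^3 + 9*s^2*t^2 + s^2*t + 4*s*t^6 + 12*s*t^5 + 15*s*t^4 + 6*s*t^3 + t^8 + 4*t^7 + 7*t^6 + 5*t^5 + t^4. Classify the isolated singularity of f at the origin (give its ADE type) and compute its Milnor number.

Type D_{5}, Milnor number mu = 5.

The Hessian of f at 0 has rank 1. Corank 2; j^3 = s^2*(s + t) has shape L^2 M (L != M), so D-series; mu = 5 gives D_5.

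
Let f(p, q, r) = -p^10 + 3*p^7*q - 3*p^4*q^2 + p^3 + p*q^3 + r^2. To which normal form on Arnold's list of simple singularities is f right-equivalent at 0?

E7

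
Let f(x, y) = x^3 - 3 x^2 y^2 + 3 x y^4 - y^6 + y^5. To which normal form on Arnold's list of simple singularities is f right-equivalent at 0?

E_8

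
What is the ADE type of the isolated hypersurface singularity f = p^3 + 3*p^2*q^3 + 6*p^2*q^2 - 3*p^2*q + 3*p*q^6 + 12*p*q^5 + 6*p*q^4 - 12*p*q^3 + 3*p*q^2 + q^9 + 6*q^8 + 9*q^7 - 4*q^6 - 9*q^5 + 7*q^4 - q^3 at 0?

The Hessian of f at 0 is [[0, 0], [0, 0]] with rank 0, so corank 2. A Groebner basis of the Jacobian ideal J(f) in C{p,q} is {p^3 + 3*p^2/4 - 3*p*q/2 + 3*q^2/4, p^2*q + p^2/2 - p*q + q^2/2, p^2/4 + p*q^2 - p*q/2 + q^2/4, q^3}; counting standard monomials gives mu = 6. Corank 2; j^3 = (p - q)^3 is a perfect cube, so E-series; the 4-jet and mu = 6 give E_6.

E_{6}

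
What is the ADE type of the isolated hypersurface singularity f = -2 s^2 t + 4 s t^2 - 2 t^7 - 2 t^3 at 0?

D8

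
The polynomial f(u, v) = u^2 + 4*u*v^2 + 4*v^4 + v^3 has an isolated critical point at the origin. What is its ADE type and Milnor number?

Type A_2, Milnor number mu = 2.

The Hessian of f at 0 has rank 1. Corank 1: A-series; mu = 2 gives A_2.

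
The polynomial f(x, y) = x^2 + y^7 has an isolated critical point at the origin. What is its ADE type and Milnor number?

The Hessian of f at 0 has rank 1. Corank 1: A-series; mu = 6 gives A_6.

Type A_{6}, Milnor number mu = 6.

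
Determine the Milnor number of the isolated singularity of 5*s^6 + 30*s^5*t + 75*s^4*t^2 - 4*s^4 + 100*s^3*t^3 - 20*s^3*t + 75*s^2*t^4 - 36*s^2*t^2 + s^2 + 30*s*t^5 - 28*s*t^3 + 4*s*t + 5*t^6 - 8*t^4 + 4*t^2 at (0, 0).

The Hessian of f at 0 has rank 1. Corank 1: A-series; mu = 5 gives A_5.

5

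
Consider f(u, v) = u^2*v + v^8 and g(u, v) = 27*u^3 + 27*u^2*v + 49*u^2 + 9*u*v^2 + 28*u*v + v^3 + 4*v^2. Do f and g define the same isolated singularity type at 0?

No.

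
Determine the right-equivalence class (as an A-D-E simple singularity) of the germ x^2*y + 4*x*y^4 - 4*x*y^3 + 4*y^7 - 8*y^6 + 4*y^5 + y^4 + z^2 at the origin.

The Hessian of f at 0 has rank 1. Corank 2; j^3 = x^2*y has shape L^2 M (L != M), so D-series; mu = 5 gives D_5.

D_5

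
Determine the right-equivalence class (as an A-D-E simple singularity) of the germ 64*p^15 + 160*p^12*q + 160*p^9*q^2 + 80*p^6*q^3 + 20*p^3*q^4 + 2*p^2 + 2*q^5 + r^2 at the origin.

The Hessian of f at 0 is [[4, 0, 0], [0, 0, 0], [0, 0, 2]] with rank 2, so corank 1. A Groebner basis of the Jacobian ideal J(f) in C{p,q,r} is {q^4, p, r}; counting standard monomials gives mu = 4. Corank 1: A-series; mu = 4 gives A_4.

A_{4}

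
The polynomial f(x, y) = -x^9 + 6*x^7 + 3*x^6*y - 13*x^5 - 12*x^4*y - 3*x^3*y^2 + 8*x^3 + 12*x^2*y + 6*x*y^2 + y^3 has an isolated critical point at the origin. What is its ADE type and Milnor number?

Type E_{8}, Milnor number mu = 8.

The Hessian of f at 0 has rank 0. Corank 2; j^3 = (2*x + y)^3 is a perfect cube, so E-series; the 5-jet and mu = 8 give E_8.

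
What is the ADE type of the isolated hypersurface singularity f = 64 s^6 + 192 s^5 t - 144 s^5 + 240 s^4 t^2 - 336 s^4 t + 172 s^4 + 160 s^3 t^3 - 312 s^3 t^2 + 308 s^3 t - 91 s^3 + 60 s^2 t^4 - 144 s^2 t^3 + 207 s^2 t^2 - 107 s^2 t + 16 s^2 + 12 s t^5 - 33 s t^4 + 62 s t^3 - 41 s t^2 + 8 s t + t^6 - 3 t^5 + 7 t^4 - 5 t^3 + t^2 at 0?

The Hessian of f at 0 has rank 1. Corank 1: A-series; mu = 2 gives A_2.

A2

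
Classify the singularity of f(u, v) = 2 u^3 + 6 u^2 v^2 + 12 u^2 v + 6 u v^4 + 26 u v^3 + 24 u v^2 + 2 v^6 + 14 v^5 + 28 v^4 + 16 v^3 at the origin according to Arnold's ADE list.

E_7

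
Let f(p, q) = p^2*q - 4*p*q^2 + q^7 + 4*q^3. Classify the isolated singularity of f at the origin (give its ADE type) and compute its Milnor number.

Type D_8, Milnor number mu = 8.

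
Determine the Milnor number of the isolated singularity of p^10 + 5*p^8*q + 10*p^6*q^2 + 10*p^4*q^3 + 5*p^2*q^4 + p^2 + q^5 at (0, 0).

4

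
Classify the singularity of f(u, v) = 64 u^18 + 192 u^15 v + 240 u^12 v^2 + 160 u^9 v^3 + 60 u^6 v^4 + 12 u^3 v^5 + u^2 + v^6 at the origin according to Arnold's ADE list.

A5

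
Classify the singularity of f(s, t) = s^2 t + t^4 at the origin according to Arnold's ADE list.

D_{5}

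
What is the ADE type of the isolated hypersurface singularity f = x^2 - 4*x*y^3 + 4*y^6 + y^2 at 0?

The Hessian of f at 0 is [[2, 0], [0, 2]] with rank 2, so corank 0. A Groebner basis of the Jacobian ideal J(f) in C{x,y} is {x, y}; counting standard monomials gives mu = 1. Corank 0: nondegenerate Morse point, so A_1.

A_1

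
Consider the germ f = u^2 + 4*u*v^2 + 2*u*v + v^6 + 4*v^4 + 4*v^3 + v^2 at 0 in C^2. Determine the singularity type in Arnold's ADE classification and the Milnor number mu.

Type A_{5}, Milnor number mu = 5.

The Hessian of f at 0 is [[2, 2], [2, 2]] with rank 1, so corank 1. A Groebner basis of the Jacobian ideal J(f) in C{u,v} is {u^3 + 3*u^2/2 + 5*u*v/2 - u/2 - v/2, u^2*v - u^2 - 3*u*v/2 + u/4 + v/4, u/2 + v^2 + v/2}; counting standard monomials gives mu = 5. Corank 1: A-series; mu = 5 gives A_5.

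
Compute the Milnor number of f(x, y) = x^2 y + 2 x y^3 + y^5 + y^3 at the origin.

The Hessian of f at 0 is [[0, 0], [0, 0]] with rank 0, so corank 2. A Groebner basis of the Jacobian ideal J(f) in C{x,y} is {y^3, x^2 + 3*y^2, x*y}; counting standard monomials gives mu = 4. Corank 2; j^3 = y*(x^2 + y^2) splits into three distinct lines over C (the quadratic factor has nonzero discriminant), so D_4.

4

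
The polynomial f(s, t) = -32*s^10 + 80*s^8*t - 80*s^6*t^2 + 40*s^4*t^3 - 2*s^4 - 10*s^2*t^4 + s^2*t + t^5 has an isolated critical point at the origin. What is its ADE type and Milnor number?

Type D_6, Milnor number mu = 6.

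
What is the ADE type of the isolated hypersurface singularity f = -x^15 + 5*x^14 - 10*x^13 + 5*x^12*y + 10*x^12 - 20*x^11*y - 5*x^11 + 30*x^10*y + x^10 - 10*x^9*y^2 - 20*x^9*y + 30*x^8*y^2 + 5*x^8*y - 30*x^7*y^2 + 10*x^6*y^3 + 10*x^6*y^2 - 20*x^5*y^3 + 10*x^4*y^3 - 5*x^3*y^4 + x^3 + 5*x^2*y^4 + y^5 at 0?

E8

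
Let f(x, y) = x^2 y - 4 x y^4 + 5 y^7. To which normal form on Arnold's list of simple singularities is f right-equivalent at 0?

D8

The Hessian of f at 0 is [[0, 0], [0, 0]] with rank 0, so corank 2. A Groebner basis of the Jacobian ideal J(f) in C{x,y} is {2*x^2/3 + x*y^3, -x*y/2 + y^4, x^3, x^2*y}; counting standard monomials gives mu = 8. Corank 2; j^3 = x^2*y has shape L^2 M (L != M), so D-series; mu = 8 gives D_8.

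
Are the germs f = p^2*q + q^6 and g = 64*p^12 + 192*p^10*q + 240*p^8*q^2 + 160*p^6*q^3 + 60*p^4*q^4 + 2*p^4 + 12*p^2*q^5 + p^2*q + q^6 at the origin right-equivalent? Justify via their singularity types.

Yes.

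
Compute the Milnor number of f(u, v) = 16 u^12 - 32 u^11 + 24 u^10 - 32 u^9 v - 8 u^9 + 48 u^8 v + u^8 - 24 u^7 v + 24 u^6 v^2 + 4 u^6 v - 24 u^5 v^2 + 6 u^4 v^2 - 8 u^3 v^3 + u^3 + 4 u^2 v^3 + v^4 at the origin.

6

The Hessian of f at 0 is [[0, 0], [0, 0]] with rank 0, so corank 2. A Groebner basis of the Jacobian ideal J(f) in C{u,v} is {v^3, u^2}; counting standard monomials gives mu = 6. Corank 2; j^3 = u^3 is a perfect cube, so E-series; the 4-jet and mu = 6 give E_6.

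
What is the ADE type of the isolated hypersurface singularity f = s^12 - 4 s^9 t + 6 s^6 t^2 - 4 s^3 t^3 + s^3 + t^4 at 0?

E_6

The Hessian of f at 0 has rank 0. Corank 2; j^3 = s^3 is a perfect cube, so E-series; the 4-jet and mu = 6 give E_6.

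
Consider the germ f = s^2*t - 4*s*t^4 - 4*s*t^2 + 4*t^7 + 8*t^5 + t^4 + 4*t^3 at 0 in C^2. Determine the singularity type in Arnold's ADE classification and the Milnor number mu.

Type D_{5}, Milnor number mu = 5.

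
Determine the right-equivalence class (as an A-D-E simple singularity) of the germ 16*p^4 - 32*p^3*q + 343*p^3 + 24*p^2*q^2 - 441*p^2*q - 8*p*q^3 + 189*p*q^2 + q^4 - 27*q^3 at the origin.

The Hessian of f at 0 is [[0, 0], [0, 0]] with rank 0, so corank 2. A Groebner basis of the Jacobian ideal J(f) in C{p,q} is {q^4, p*q^2 - 19*q^3/42, p^2 - 6*p*q/7 + 9*q^2/49}; counting standard monomials gives mu = 6. Corank 2; j^3 = (7*p - 3*q)^3 is a perfect cube, so E-series; the 4-jet and mu = 6 give E_6.

E_{6}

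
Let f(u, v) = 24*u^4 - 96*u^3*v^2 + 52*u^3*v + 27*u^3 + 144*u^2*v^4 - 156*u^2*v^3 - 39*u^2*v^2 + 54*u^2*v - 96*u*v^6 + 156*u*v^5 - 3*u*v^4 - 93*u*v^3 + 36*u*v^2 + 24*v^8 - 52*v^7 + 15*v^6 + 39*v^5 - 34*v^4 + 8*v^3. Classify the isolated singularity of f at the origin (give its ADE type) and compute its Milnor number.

Type E_{7}, Milnor number mu = 7.

The Hessian of f at 0 has rank 0. Corank 2; j^3 = (3*u + 2*v)^3 is a perfect cube, so E-series; the 4-jet and mu = 7 give E_7.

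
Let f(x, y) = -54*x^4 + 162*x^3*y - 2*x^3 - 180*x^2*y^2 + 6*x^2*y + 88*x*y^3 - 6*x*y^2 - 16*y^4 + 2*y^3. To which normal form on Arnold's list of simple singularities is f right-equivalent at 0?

E_7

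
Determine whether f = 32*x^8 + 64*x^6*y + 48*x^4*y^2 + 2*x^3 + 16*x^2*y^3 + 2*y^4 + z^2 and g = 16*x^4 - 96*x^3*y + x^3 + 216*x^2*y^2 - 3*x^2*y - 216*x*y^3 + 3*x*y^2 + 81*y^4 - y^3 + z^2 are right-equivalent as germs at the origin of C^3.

Yes.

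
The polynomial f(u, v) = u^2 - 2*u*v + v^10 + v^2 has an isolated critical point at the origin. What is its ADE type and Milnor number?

The Hessian of f at 0 has rank 1. Corank 1: A-series; mu = 9 gives A_9.

Type A9, Milnor number mu = 9.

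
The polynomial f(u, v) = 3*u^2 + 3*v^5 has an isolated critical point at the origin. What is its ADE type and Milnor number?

The Hessian of f at 0 is [[6, 0], [0, 0]] with rank 1, so corank 1. A Groebner basis of the Jacobian ideal J(f) in C{u,v} is {v^4, u}; counting standard monomials gives mu = 4. Corank 1: A-series; mu = 4 gives A_4.

Type A_{4}, Milnor number mu = 4.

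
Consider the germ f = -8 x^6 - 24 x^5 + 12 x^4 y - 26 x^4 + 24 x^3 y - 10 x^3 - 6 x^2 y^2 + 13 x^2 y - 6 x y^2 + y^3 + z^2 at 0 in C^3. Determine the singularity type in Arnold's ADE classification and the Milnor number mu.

The Hessian of f at 0 has rank 1. Corank 2; j^3 = -(2*x - y)*(5*x^2 - 4*x*y + y^2) splits into three distinct lines over C (the quadratic factor has nonzero discriminant), so D_4.

Type D_{4}, Milnor number mu = 4.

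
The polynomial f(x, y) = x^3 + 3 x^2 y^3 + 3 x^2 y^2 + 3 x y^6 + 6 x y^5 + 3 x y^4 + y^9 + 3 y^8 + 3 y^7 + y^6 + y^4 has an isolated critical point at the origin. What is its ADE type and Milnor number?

Type E6, Milnor number mu = 6.

The Hessian of f at 0 has rank 0. Corank 2; j^3 = x^3 is a perfect cube, so E-series; the 4-jet and mu = 6 give E_6.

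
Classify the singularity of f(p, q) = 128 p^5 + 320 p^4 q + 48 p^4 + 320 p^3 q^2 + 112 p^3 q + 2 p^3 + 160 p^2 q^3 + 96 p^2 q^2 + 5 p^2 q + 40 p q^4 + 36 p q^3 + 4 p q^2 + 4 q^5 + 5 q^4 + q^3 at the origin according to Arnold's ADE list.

The Hessian of f at 0 is [[0, 0], [0, 0]] with rank 0, so corank 2. A Groebner basis of the Jacobian ideal J(f) in C{p,q} is {p*q^2 + p*q/6 + q^2/6, -p*q/6 + q^3 - q^2/6, p^2 + 4*p*q/3 + q^2/3}; counting standard monomials gives mu = 5. Corank 2; j^3 = (p + q)^2*(2*p + q) has shape L^2 M (L != M), so D-series; mu = 5 gives D_5.

D_5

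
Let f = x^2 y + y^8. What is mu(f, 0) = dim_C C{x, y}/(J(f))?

The Hessian of f at 0 has rank 0. Corank 2; j^3 = x^2*y has shape L^2 M (L != M), so D-series; mu = 9 gives D_9.

9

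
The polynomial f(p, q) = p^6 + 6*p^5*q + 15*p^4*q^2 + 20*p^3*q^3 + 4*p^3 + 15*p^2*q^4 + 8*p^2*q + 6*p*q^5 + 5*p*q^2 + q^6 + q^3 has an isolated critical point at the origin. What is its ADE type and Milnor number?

Type D7, Milnor number mu = 7.

The Hessian of f at 0 has rank 0. Corank 2; j^3 = (p + q)*(2*p + q)^2 has shape L^2 M (L != M), so D-series; mu = 7 gives D_7.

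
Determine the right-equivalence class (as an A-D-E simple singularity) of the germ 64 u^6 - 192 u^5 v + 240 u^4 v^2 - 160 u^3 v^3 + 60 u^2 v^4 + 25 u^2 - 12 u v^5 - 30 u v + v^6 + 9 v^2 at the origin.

A_{5}

The Hessian of f at 0 has rank 1. Corank 1: A-series; mu = 5 gives A_5.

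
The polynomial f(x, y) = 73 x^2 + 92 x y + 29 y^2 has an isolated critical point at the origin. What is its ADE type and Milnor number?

Type A_{1}, Milnor number mu = 1.

The Hessian of f at 0 is [[146, 92], [92, 58]] with rank 2, so corank 0. A Groebner basis of the Jacobian ideal J(f) in C{x,y} is {x, y}; counting standard monomials gives mu = 1. Corank 0: nondegenerate Morse point, so A_1.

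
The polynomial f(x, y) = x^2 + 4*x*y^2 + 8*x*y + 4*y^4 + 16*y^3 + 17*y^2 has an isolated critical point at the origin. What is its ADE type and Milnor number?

The Hessian of f at 0 is [[2, 8], [8, 34]] with rank 2, so corank 0. A Groebner basis of the Jacobian ideal J(f) in C{x,y} is {x, y}; counting standard monomials gives mu = 1. Corank 0: nondegenerate Morse point, so A_1.

Type A_{1}, Milnor number mu = 1.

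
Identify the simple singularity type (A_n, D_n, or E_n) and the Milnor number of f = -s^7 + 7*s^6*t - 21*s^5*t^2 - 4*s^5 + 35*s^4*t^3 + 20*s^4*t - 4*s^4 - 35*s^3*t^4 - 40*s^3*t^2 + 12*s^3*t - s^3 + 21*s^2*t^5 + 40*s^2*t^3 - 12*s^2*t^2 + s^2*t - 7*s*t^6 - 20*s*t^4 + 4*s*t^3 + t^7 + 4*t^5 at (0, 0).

Type D8, Milnor number mu = 8.

The Hessian of f at 0 has rank 0. Corank 2; j^3 = -s^2*(s - t) has shape L^2 M (L != M), so D-series; mu = 8 gives D_8.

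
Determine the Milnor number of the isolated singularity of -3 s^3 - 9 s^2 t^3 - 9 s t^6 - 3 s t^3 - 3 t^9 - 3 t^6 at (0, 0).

7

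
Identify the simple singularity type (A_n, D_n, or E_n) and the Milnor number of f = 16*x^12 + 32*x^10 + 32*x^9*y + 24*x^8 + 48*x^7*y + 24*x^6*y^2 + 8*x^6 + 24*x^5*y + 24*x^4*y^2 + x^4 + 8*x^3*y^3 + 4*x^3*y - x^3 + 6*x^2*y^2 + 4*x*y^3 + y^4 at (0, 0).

Type E6, Milnor number mu = 6.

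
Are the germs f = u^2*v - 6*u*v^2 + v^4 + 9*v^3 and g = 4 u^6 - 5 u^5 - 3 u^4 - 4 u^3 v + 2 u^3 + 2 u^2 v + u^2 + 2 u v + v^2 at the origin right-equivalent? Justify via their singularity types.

No.

The Hessian of f at 0 is [[0, 0], [0, 0]] with rank 0, so corank 2. A Groebner basis of the Jacobian ideal J(f) in C{u,v} is {u^3 + 27*u^2/4 - 243*v^2/4, u^2/4 + v^3 - 9*v^2/4, u*v - 3*v^2}; counting standard monomials gives mu = 5. Corank 2; j^3 = v*(u - 3*v)^2 has shape L^2 M (L != M), so D-series; mu = 5 gives D_5. The Hessian of g at 0 is [[2, 2], [2, 2]] with rank 1, so corank 1. A Groebner basis of the Jacobian ideal J(g) in C{u,v} is {u/4 + v^3 + v^2/4 + v/4, u^2 + u/2 - v^2/2 + v/2, u*v - u/4 + 3*v^2/4 - v/4}; counting standard monomials gives mu = 4. Corank 1: A-series; mu = 4 gives A_4. f is D_5 but g is A_4, hence not right-equivalent.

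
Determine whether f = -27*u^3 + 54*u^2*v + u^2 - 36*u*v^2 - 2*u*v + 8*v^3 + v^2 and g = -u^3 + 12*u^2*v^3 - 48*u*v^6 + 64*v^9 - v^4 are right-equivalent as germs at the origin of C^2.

No.

The Hessian of f at 0 has rank 1. Corank 1: A-series; mu = 2 gives A_2. The Hessian of g at 0 has rank 0. Corank 2; j^3 = -u^3 is a perfect cube, so E-series; the 4-jet and mu = 6 give E_6. f is A_2 but g is E_6, hence not right-equivalent.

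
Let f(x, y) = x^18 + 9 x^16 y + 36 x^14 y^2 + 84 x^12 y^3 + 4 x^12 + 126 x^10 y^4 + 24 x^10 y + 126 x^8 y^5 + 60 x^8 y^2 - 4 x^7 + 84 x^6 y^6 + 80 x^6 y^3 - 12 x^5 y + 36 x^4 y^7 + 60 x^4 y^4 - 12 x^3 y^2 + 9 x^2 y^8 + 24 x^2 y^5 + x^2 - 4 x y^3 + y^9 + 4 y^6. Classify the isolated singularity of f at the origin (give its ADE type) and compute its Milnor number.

Type A_8, Milnor number mu = 8.

The Hessian of f at 0 has rank 1. Corank 1: A-series; mu = 8 gives A_8.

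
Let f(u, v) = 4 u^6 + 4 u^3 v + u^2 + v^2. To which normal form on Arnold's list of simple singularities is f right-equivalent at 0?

A_{1}

The Hessian of f at 0 is [[2, 0], [0, 2]] with rank 2, so corank 0. A Groebner basis of the Jacobian ideal J(f) in C{u,v} is {u, v}; counting standard monomials gives mu = 1. Corank 0: nondegenerate Morse point, so A_1.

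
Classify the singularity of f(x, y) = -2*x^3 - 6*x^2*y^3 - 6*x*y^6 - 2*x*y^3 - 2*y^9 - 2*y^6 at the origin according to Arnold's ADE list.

E_7

The Hessian of f at 0 is [[0, 0], [0, 0]] with rank 0, so corank 2. A Groebner basis of the Jacobian ideal J(f) in C{x,y} is {x^3, x*y^2, 3*x^2 + y^3}; counting standard monomials gives mu = 7. Corank 2; j^3 = -2*x^3 is a perfect cube, so E-series; the 4-jet and mu = 7 give E_7.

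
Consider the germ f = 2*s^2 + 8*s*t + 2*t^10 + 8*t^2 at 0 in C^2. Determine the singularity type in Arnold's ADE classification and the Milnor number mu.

Type A9, Milnor number mu = 9.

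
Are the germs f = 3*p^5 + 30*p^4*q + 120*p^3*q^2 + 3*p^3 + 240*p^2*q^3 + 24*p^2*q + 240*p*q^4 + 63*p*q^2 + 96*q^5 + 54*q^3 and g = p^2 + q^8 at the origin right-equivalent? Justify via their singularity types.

The Hessian of f at 0 has rank 0. Corank 2; j^3 = 3*(p + 2*q)*(p + 3*q)^2 has shape L^2 M (L != M), so D-series; mu = 6 gives D_6. The Hessian of g at 0 has rank 1. Corank 1: A-series; mu = 7 gives A_7. f is D_6 but g is A_7, hence not right-equivalent.

No.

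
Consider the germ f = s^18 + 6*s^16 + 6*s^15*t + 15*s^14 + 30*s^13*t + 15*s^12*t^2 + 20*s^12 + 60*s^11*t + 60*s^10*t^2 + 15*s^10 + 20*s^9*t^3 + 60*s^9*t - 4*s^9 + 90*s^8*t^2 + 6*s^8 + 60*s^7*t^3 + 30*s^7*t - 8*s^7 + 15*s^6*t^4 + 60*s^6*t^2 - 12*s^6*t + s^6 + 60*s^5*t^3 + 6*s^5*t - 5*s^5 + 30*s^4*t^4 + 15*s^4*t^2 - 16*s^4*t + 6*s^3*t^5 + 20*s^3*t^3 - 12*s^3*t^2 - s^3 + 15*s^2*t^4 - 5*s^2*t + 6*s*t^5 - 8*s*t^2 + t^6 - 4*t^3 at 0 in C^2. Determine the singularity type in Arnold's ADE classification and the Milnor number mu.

Type D_7, Milnor number mu = 7.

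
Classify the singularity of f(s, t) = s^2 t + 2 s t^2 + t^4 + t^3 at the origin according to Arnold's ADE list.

D_{5}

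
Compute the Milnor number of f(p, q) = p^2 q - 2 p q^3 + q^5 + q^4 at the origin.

The Hessian of f at 0 has rank 0. Corank 2; j^3 = p^2*q has shape L^2 M (L != M), so D-series; mu = 5 gives D_5.

5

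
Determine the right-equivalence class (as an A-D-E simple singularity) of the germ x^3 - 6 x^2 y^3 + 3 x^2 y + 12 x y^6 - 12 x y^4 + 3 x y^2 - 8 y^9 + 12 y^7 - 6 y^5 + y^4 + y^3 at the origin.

E_6

The Hessian of f at 0 has rank 0. Corank 2; j^3 = (x + y)^3 is a perfect cube, so E-series; the 4-jet and mu = 6 give E_6.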